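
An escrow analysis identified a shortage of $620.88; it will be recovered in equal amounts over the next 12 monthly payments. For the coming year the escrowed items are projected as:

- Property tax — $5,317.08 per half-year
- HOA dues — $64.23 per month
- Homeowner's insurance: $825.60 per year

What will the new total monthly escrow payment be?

$1,070.95

Property tax = $5,317.08 × 2 = $10,634.16/yr
HOA dues = $64.23 × 12 = $770.76/yr
Homeowner's insurance = $825.60/yr
Total annual escrow = $10,634.16 + $770.76 + $825.60 = $12,230.52
Base monthly escrow = $12,230.52 ÷ 12 = $1,019.21
Monthly shortage recovery: $620.88 ÷ 12 = $51.74
Adjusted monthly = $1,019.21 + $51.74 = $1,070.95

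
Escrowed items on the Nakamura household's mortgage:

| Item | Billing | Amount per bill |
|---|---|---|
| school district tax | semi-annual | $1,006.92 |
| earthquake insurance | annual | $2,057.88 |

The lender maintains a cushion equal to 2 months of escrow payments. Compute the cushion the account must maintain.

School district tax = $1,006.92 × 2 = $2,013.84 annually
Earthquake insurance = $2,057.88 annually
Total per year = $4,071.72
Monthly escrow = $4,071.72 / 12 = $339.31
Required cushion = 2 × $339.31 = $678.62

$678.62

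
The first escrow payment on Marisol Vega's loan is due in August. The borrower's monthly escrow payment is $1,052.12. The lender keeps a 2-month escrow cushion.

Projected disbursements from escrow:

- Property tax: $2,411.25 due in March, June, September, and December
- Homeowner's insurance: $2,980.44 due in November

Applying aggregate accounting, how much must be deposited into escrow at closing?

Cushion = 2 × $1,052.12 = $2,104.24
Trial balance (start $0, +$1,052.12 each month, − disbursements):
  Aug: +$1,052.12 → $1,052.12
  Sep: +$1,052.12 − $2,411.25 → -$307.01
  Oct: +$1,052.12 → $745.11
  Nov: +$1,052.12 − $2,980.44 → -$1,183.21
  Dec: +$1,052.12 − $2,411.25 → -$2,542.34
  Jan: +$1,052.12 → -$1,490.22
  Feb: +$1,052.12 → -$438.10
  Mar: +$1,052.12 − $2,411.25 → -$1,797.23
  Apr: +$1,052.12 → -$745.11
  May: +$1,052.12 → $307.01
  Jun: +$1,052.12 − $2,411.25 → -$1,052.12
  Jul: +$1,052.12 → $0.00
Lowest trial balance = -$2,542.34 (Dec)
Initial deposit = cushion − low point = $2,104.24 − (-$2,542.34) = $4,646.58

$4,646.58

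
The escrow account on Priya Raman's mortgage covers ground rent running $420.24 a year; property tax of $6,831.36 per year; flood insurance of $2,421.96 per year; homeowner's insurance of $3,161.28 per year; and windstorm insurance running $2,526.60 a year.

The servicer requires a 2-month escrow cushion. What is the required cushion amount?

Ground rent — $420.24/yr
Property tax — $6,831.36/yr
Flood insurance — $2,421.96/yr
Homeowner's insurance — $3,161.28/yr
Windstorm insurance — $2,526.60/yr
Total per year = $420.24 + $6,831.36 + $2,421.96 + $3,161.28 + $2,526.60 = $15,361.44
Monthly = $15,361.44 ÷ 12 = $1,280.12
Required cushion = 2 × $1,280.12 = $2,560.24

$2,560.24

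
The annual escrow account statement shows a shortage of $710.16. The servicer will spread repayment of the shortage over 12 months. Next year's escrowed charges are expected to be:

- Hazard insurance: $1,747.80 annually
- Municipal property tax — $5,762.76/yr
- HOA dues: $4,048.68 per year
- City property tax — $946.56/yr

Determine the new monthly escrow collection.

Hazard insurance: $1,747.80 annually
Municipal property tax: $5,762.76 annually
HOA dues: $4,048.68 annually
City property tax: $946.56 annually
Combined annual = $12,505.80
Monthly escrow = $12,505.80 / 12 = $1,042.15
Shortage per month = $710.16 / 12 = $59.18
Adjusted monthly = $1,042.15 + $59.18 = $1,101.33

$1,101.33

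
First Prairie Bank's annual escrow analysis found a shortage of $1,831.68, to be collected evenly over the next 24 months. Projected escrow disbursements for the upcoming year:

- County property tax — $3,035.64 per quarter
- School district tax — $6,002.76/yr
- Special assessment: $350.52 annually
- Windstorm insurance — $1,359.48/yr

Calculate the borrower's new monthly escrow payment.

$1,730.93

County property tax = $3,035.64 × 4 = $12,142.56 per year
School district tax = $6,002.76 per year
Special assessment = $350.52 per year
Windstorm insurance = $1,359.48 per year
Yearly total = $19,855.32
Base monthly escrow = $19,855.32 / 12 = $1,654.61
Shortage spread = $1,831.68 ÷ 24 = $76.32/mo
Adjusted monthly = $1,654.61 + $76.32 = $1,730.93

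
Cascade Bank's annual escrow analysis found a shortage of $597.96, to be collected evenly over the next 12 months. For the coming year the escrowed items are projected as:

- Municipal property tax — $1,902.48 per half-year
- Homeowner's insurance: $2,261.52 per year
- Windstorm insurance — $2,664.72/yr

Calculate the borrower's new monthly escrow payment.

Municipal property tax: $1,902.48 × 2 = $3,804.96 per year
Homeowner's insurance: $2,261.52 per year
Windstorm insurance: $2,664.72 per year
Annual escrow total = $3,804.96 + $2,261.52 + $2,664.72 = $8,731.20
Monthly escrow = $8,731.20 / 12 = $727.60
Shortage spread = $597.96 / 12 = $49.83/mo
Adjusted monthly = $727.60 + $49.83 = $777.43

$777.43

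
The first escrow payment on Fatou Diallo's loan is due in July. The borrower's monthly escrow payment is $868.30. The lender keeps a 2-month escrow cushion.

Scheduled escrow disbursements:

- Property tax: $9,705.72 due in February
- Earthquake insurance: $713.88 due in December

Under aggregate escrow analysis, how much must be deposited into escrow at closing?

$5,209.80

Cushion = 2 × $868.30 = $1,736.60
Trial balance (start $0, +$868.30 each month, − disbursements):
  Jul: +$868.30 → $868.30
  Aug: +$868.30 → $1,736.60
  Sep: +$868.30 → $2,604.90
  Oct: +$868.30 → $3,473.20
  Nov: +$868.30 → $4,341.50
  Dec: +$868.30 − $713.88 → $4,495.92
  Jan: +$868.30 → $5,364.22
  Feb: +$868.30 − $9,705.72 → -$3,473.20
  Mar: +$868.30 → -$2,604.90
  Apr: +$868.30 → -$1,736.60
  May: +$868.30 → -$868.30
  Jun: +$868.30 → $0.00
Lowest trial balance = -$3,473.20 (Feb)
Initial deposit = cushion − low point = $1,736.60 − (-$3,473.20) = $5,209.80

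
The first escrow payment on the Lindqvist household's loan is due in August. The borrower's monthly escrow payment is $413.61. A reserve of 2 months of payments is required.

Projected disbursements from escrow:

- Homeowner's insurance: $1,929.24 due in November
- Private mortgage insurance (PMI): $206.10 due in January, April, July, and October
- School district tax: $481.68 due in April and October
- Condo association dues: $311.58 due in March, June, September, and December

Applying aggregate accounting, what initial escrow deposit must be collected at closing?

$2,101.38

Cushion = 2 × $413.61 = $827.22
Trial balance (start $0, +$413.61 each month, − disbursements):
  Aug: +$413.61 → $413.61
  Sep: +$413.61 − $311.58 → $515.64
  Oct: +$413.61 − $687.78 → $241.47
  Nov: +$413.61 − $1,929.24 → -$1,274.16
  Dec: +$413.61 − $311.58 → -$1,172.13
  Jan: +$413.61 − $206.10 → -$964.62
  Feb: +$413.61 → -$551.01
  Mar: +$413.61 − $311.58 → -$448.98
  Apr: +$413.61 − $687.78 → -$723.15
  May: +$413.61 → -$309.54
  Jun: +$413.61 − $311.58 → -$207.51
  Jul: +$413.61 − $206.10 → $0.00
Lowest trial balance = -$1,274.16 (Nov)
Initial deposit = cushion − low point = $827.22 − (-$1,274.16) = $2,101.38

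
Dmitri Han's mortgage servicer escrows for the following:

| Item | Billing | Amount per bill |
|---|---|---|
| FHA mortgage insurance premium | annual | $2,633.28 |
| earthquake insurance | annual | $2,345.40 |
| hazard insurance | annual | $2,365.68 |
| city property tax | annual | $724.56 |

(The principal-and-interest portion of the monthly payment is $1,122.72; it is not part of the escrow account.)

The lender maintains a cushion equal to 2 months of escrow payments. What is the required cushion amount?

FHA mortgage insurance premium: $2,633.28
Earthquake insurance: $2,345.40
Hazard insurance: $2,365.68
City property tax: $724.56
Total annual escrow = $2,633.28 + $2,345.40 + $2,365.68 + $724.56 = $8,068.92
Monthly escrow = $8,068.92 ÷ 12 = $672.41
Cushion = 2 × $672.41 = $1,344.82

$1,344.82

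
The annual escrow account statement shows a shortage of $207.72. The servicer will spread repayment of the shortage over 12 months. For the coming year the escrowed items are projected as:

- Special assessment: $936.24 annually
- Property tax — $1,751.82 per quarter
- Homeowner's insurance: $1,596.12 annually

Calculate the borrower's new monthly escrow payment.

$812.28

Special assessment = $936.24 annually
Property tax = $1,751.82 × 4 = $7,007.28 annually
Homeowner's insurance = $1,596.12 annually
Total per year = $936.24 + $7,007.28 + $1,596.12 = $9,539.64
Monthly = $9,539.64 / 12 = $794.97
Shortage per month = $207.72 ÷ 12 = $17.31
New monthly escrow = $794.97 + $17.31 = $812.28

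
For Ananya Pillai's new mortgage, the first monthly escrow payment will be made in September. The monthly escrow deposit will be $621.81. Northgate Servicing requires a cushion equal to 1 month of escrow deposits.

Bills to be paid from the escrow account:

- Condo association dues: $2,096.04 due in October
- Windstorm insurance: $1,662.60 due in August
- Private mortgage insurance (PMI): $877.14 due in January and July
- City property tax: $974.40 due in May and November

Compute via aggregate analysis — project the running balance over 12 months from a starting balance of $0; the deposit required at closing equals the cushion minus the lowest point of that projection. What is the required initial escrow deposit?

$1,826.82

Cushion = 1 × $621.81 = $621.81
Trial balance (start $0, +$621.81 each month, − disbursements):
  Sep: +$621.81 → $621.81
  Oct: +$621.81 − $2,096.04 → -$852.42
  Nov: +$621.81 − $974.40 → -$1,205.01
  Dec: +$621.81 → -$583.20
  Jan: +$621.81 − $877.14 → -$838.53
  Feb: +$621.81 → -$216.72
  Mar: +$621.81 → $405.09
  Apr: +$621.81 → $1,026.90
  May: +$621.81 − $974.40 → $674.31
  Jun: +$621.81 → $1,296.12
  Jul: +$621.81 − $877.14 → $1,040.79
  Aug: +$621.81 − $1,662.60 → $0.00
Lowest trial balance = -$1,205.01 (Nov)
Initial deposit = cushion − low point = $621.81 − (-$1,205.01) = $1,826.82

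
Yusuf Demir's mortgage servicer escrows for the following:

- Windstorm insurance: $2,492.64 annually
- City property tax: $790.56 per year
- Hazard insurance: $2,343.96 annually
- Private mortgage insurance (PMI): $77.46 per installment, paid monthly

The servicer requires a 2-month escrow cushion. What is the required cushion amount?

Windstorm insurance = $2,492.64
City property tax = $790.56
Hazard insurance = $2,343.96
Private mortgage insurance (PMI) = $77.46 × 12 = $929.52
Total per year = $6,556.68
Monthly escrow = $6,556.68 ÷ 12 = $546.39
Required cushion = 2 × $546.39 = $1,092.78

$1,092.78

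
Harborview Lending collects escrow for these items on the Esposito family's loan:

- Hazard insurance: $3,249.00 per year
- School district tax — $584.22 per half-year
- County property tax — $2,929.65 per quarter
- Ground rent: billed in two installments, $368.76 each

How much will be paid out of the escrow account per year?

Hazard insurance — $3,249.00
School district tax — $584.22 × 2 = $1,168.44
County property tax — $2,929.65 × 4 = $11,718.60
Ground rent — $368.76 × 2 = $737.52
Annual escrow total = $16,873.56

$16,873.56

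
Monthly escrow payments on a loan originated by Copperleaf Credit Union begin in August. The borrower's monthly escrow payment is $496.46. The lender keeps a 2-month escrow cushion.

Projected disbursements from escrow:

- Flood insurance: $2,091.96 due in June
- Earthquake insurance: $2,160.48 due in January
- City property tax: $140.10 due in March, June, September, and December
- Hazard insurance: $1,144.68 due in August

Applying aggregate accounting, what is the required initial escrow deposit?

$1,641.14

Cushion = 2 × $496.46 = $992.92
Trial balance (start $0, +$496.46 each month, − disbursements):
  Aug: +$496.46 − $1,144.68 → -$648.22
  Sep: +$496.46 − $140.10 → -$291.86
  Oct: +$496.46 → $204.60
  Nov: +$496.46 → $701.06
  Dec: +$496.46 − $140.10 → $1,057.42
  Jan: +$496.46 − $2,160.48 → -$606.60
  Feb: +$496.46 → -$110.14
  Mar: +$496.46 − $140.10 → $246.22
  Apr: +$496.46 → $742.68
  May: +$496.46 → $1,239.14
  Jun: +$496.46 − $2,232.06 → -$496.46
  Jul: +$496.46 → $0.00
Lowest trial balance = -$648.22 (Aug)
Initial deposit = cushion − low point = $992.92 − (-$648.22) = $1,641.14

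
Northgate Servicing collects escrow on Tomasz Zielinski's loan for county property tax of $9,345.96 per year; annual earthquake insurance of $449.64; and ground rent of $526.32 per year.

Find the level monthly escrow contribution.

$860.16

County property tax: $9,345.96
Earthquake insurance: $449.64
Ground rent: $526.32
Annual escrow total = $9,345.96 + $449.64 + $526.32 = $10,321.92
Base monthly escrow = $10,321.92 ÷ 12 = $860.16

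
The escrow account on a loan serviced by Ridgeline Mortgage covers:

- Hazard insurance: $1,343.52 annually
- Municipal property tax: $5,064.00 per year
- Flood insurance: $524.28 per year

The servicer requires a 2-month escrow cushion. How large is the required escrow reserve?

Hazard insurance = $1,343.52 annually
Municipal property tax = $5,064.00 annually
Flood insurance = $524.28 annually
Annual escrow total = $1,343.52 + $5,064.00 + $524.28 = $6,931.80
Monthly escrow = $6,931.80 / 12 = $577.65
Reserve = 2 × $577.65 = $1,155.30

$1,155.30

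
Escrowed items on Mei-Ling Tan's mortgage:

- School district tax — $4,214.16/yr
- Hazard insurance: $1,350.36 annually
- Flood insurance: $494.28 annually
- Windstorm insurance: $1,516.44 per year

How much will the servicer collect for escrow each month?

School district tax — $4,214.16 per year
Hazard insurance — $1,350.36 per year
Flood insurance — $494.28 per year
Windstorm insurance — $1,516.44 per year
Total annual escrow = $4,214.16 + $1,350.36 + $494.28 + $1,516.44 = $7,575.24
Monthly = $7,575.24 / 12 = $631.27

$631.27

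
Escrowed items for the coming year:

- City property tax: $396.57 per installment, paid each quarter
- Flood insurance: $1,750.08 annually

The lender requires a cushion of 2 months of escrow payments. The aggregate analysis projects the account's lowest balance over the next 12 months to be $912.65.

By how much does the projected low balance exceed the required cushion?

$356.59

City property tax — $396.57 × 4 = $1,586.28
Flood insurance — $1,750.08
Annual escrow total = $1,586.28 + $1,750.08 = $3,336.36
Monthly escrow = $3,336.36 ÷ 12 = $278.03
Required cushion = 2 × $278.03 = $556.06
Surplus = $912.65 − $556.06 = $356.59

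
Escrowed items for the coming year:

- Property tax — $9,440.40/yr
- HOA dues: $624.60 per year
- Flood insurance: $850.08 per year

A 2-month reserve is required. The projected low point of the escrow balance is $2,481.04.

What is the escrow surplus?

$661.86

Property tax = $9,440.40
HOA dues = $624.60
Flood insurance = $850.08
Total annual escrow = $10,915.08
Base monthly escrow = $10,915.08 / 12 = $909.59
Required reserve = 2 × $909.59 = $1,819.18
Surplus = $2,481.04 − $1,819.18 = $661.86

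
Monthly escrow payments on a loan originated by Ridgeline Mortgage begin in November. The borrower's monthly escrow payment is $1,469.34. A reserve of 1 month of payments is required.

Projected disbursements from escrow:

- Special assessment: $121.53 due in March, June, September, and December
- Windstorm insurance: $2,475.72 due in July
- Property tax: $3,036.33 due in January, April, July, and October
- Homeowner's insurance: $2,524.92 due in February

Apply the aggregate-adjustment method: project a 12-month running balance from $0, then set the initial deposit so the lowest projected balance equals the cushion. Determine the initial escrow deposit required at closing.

Cushion = 1 × $1,469.34 = $1,469.34
Trial balance (start $0, +$1,469.34 each month, − disbursements):
  Nov: +$1,469.34 → $1,469.34
  Dec: +$1,469.34 − $121.53 → $2,817.15
  Jan: +$1,469.34 − $3,036.33 → $1,250.16
  Feb: +$1,469.34 − $2,524.92 → $194.58
  Mar: +$1,469.34 − $121.53 → $1,542.39
  Apr: +$1,469.34 − $3,036.33 → -$24.60
  May: +$1,469.34 → $1,444.74
  Jun: +$1,469.34 − $121.53 → $2,792.55
  Jul: +$1,469.34 − $5,512.05 → -$1,250.16
  Aug: +$1,469.34 → $219.18
  Sep: +$1,469.34 − $121.53 → $1,566.99
  Oct: +$1,469.34 − $3,036.33 → $0.00
Lowest trial balance = -$1,250.16 (Jul)
Initial deposit = cushion − low point = $1,469.34 − (-$1,250.16) = $2,719.50

$2,719.50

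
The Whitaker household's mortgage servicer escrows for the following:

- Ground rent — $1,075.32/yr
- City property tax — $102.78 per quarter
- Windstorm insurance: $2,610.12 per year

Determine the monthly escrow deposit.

Ground rent: $1,075.32 annually
City property tax: $102.78 × 4 = $411.12 annually
Windstorm insurance: $2,610.12 annually
Combined annual = $4,096.56
Monthly escrow = $4,096.56 ÷ 12 = $341.38

$341.38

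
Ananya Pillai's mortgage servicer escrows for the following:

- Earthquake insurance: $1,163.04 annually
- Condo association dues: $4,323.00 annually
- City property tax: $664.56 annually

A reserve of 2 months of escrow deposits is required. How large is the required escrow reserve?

$1,025.10

Earthquake insurance: $1,163.04
Condo association dues: $4,323.00
City property tax: $664.56
Total per year = $1,163.04 + $4,323.00 + $664.56 = $6,150.60
Base monthly escrow = $6,150.60 / 12 = $512.55
Cushion = 2 × $512.55 = $1,025.10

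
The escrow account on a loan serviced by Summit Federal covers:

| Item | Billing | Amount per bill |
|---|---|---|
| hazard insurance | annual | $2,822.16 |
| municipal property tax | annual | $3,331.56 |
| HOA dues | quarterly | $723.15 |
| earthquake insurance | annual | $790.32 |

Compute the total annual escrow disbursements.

$9,836.64

Hazard insurance = $2,822.16
Municipal property tax = $3,331.56
HOA dues = $723.15 × 4 = $2,892.60
Earthquake insurance = $790.32
Annual escrow total = $2,822.16 + $3,331.56 + $2,892.60 + $790.32 = $9,836.64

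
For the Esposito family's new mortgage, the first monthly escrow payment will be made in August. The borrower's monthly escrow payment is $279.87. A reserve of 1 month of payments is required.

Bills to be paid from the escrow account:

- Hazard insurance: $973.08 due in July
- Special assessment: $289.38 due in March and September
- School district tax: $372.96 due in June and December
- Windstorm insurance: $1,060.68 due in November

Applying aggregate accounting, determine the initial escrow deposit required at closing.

Cushion = 1 × $279.87 = $279.87
Trial balance (start $0, +$279.87 each month, − disbursements):
  Aug: +$279.87 → $279.87
  Sep: +$279.87 − $289.38 → $270.36
  Oct: +$279.87 → $550.23
  Nov: +$279.87 − $1,060.68 → -$230.58
  Dec: +$279.87 − $372.96 → -$323.67
  Jan: +$279.87 → -$43.80
  Feb: +$279.87 → $236.07
  Mar: +$279.87 − $289.38 → $226.56
  Apr: +$279.87 → $506.43
  May: +$279.87 → $786.30
  Jun: +$279.87 − $372.96 → $693.21
  Jul: +$279.87 − $973.08 → $0.00
Lowest trial balance = -$323.67 (Dec)
Initial deposit = cushion − low point = $279.87 − (-$323.67) = $603.54

$603.54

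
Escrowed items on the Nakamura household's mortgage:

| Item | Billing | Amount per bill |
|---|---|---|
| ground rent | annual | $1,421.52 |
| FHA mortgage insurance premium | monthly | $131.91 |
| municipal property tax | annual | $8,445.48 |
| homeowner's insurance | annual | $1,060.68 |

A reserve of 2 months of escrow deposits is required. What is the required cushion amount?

Ground rent: $1,421.52
FHA mortgage insurance premium: $131.91 × 12 = $1,582.92
Municipal property tax: $8,445.48
Homeowner's insurance: $1,060.68
Combined annual = $12,510.60
Per month = $12,510.60 / 12 = $1,042.55
Required cushion = 2 × $1,042.55 = $2,085.10

$2,085.10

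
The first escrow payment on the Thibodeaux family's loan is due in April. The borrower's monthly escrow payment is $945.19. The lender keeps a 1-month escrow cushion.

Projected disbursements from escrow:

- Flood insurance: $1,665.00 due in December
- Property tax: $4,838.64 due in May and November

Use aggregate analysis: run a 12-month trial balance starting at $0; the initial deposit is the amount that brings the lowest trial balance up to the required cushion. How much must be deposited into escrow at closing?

Cushion = 1 × $945.19 = $945.19
Trial balance (start $0, +$945.19 each month, − disbursements):
  Apr: +$945.19 → $945.19
  May: +$945.19 − $4,838.64 → -$2,948.26
  Jun: +$945.19 → -$2,003.07
  Jul: +$945.19 → -$1,057.88
  Aug: +$945.19 → -$112.69
  Sep: +$945.19 → $832.50
  Oct: +$945.19 → $1,777.69
  Nov: +$945.19 − $4,838.64 → -$2,115.76
  Dec: +$945.19 − $1,665.00 → -$2,835.57
  Jan: +$945.19 → -$1,890.38
  Feb: +$945.19 → -$945.19
  Mar: +$945.19 → $0.00
Lowest trial balance = -$2,948.26 (May)
Initial deposit = cushion − low point = $945.19 − (-$2,948.26) = $3,893.45

$3,893.45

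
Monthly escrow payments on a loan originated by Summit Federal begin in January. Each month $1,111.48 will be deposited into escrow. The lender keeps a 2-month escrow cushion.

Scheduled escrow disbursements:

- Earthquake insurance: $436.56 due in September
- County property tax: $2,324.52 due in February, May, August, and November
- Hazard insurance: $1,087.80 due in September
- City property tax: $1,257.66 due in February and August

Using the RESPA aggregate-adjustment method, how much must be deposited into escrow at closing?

Cushion = 2 × $1,111.48 = $2,222.96
Trial balance (start $0, +$1,111.48 each month, − disbursements):
  Jan: +$1,111.48 → $1,111.48
  Feb: +$1,111.48 − $3,582.18 → -$1,359.22
  Mar: +$1,111.48 → -$247.74
  Apr: +$1,111.48 → $863.74
  May: +$1,111.48 − $2,324.52 → -$349.30
  Jun: +$1,111.48 → $762.18
  Jul: +$1,111.48 → $1,873.66
  Aug: +$1,111.48 − $3,582.18 → -$597.04
  Sep: +$1,111.48 − $1,524.36 → -$1,009.92
  Oct: +$1,111.48 → $101.56
  Nov: +$1,111.48 − $2,324.52 → -$1,111.48
  Dec: +$1,111.48 → $0.00
Lowest trial balance = -$1,359.22 (Feb)
Initial deposit = cushion − low point = $2,222.96 − (-$1,359.22) = $3,582.18

$3,582.18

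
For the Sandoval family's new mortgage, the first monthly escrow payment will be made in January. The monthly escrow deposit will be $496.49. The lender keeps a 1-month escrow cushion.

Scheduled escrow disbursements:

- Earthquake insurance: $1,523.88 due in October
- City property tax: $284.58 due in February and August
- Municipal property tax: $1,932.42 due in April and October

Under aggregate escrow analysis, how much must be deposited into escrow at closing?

Cushion = 1 × $496.49 = $496.49
Trial balance (start $0, +$496.49 each month, − disbursements):
  Jan: +$496.49 → $496.49
  Feb: +$496.49 − $284.58 → $708.40
  Mar: +$496.49 → $1,204.89
  Apr: +$496.49 − $1,932.42 → -$231.04
  May: +$496.49 → $265.45
  Jun: +$496.49 → $761.94
  Jul: +$496.49 → $1,258.43
  Aug: +$496.49 − $284.58 → $1,470.34
  Sep: +$496.49 → $1,966.83
  Oct: +$496.49 − $3,456.30 → -$992.98
  Nov: +$496.49 → -$496.49
  Dec: +$496.49 → $0.00
Lowest trial balance = -$992.98 (Oct)
Initial deposit = cushion − low point = $496.49 − (-$992.98) = $1,489.47

$1,489.47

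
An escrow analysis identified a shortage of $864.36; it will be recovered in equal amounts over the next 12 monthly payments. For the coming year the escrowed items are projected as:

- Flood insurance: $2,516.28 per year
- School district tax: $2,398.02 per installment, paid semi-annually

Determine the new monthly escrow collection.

$681.39

Flood insurance — $2,516.28
School district tax — $2,398.02 × 2 = $4,796.04
Combined annual = $2,516.28 + $4,796.04 = $7,312.32
Monthly escrow = $7,312.32 / 12 = $609.36
Monthly shortage recovery: $864.36 / 12 = $72.03
Adjusted monthly = $609.36 + $72.03 = $681.39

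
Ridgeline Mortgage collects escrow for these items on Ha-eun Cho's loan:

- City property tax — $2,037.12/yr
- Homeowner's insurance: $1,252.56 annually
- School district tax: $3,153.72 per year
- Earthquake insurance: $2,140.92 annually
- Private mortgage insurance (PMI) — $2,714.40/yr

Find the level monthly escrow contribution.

$941.56

City property tax: $2,037.12/yr
Homeowner's insurance: $1,252.56/yr
School district tax: $3,153.72/yr
Earthquake insurance: $2,140.92/yr
Private mortgage insurance (PMI): $2,714.40/yr
Total annual escrow = $2,037.12 + $1,252.56 + $3,153.72 + $2,140.92 + $2,714.40 = $11,298.72
Base monthly escrow = $11,298.72 / 12 = $941.56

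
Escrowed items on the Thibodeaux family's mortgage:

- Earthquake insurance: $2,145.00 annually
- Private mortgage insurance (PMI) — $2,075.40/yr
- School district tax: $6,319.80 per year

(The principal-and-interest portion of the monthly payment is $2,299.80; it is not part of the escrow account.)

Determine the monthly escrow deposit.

$878.35

Earthquake insurance: $2,145.00 per year
Private mortgage insurance (PMI): $2,075.40 per year
School district tax: $6,319.80 per year
Annual escrow total = $2,145.00 + $2,075.40 + $6,319.80 = $10,540.20
Base monthly escrow = $10,540.20 ÷ 12 = $878.35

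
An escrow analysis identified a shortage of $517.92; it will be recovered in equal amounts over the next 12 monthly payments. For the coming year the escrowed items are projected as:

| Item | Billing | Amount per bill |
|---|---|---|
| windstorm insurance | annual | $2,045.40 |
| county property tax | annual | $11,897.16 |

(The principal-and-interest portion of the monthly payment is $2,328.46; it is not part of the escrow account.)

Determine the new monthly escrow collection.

Windstorm insurance: $2,045.40 per year
County property tax: $11,897.16 per year
Yearly total = $13,942.56
Monthly escrow = $13,942.56 ÷ 12 = $1,161.88
Shortage spread = $517.92 / 12 = $43.16/mo
Adjusted monthly = $1,161.88 + $43.16 = $1,205.04

$1,205.04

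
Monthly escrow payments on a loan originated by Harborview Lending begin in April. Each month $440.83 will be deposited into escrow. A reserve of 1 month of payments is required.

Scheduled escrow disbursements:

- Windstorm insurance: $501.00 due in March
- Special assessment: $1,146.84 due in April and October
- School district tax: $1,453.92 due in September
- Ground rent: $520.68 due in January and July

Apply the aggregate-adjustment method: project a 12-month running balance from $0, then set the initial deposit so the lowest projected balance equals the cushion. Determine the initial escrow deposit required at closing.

Cushion = 1 × $440.83 = $440.83
Trial balance (start $0, +$440.83 each month, − disbursements):
  Apr: +$440.83 − $1,146.84 → -$706.01
  May: +$440.83 → -$265.18
  Jun: +$440.83 → $175.65
  Jul: +$440.83 − $520.68 → $95.80
  Aug: +$440.83 → $536.63
  Sep: +$440.83 − $1,453.92 → -$476.46
  Oct: +$440.83 − $1,146.84 → -$1,182.47
  Nov: +$440.83 → -$741.64
  Dec: +$440.83 → -$300.81
  Jan: +$440.83 − $520.68 → -$380.66
  Feb: +$440.83 → $60.17
  Mar: +$440.83 − $501.00 → $0.00
Lowest trial balance = -$1,182.47 (Oct)
Initial deposit = cushion − low point = $440.83 − (-$1,182.47) = $1,623.30

$1,623.30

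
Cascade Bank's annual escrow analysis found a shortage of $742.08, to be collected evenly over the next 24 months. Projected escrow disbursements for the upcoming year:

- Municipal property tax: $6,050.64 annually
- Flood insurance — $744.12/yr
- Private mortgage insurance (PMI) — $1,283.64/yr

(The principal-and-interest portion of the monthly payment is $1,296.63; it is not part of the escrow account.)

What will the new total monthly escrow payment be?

$704.12

Municipal property tax — $6,050.64/yr
Flood insurance — $744.12/yr
Private mortgage insurance (PMI) — $1,283.64/yr
Total annual escrow = $8,078.40
Monthly = $8,078.40 ÷ 12 = $673.20
Shortage spread = $742.08 / 24 = $30.92/mo
New monthly escrow = $673.20 + $30.92 = $704.12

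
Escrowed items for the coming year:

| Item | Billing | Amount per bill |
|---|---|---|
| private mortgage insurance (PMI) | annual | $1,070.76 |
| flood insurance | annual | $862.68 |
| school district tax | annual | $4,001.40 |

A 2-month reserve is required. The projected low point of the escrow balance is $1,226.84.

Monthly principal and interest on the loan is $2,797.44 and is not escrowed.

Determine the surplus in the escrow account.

Private mortgage insurance (PMI): $1,070.76
Flood insurance: $862.68
School district tax: $4,001.40
Total per year = $5,934.84
Monthly escrow = $5,934.84 / 12 = $494.57
Required cushion = 2 × $494.57 = $989.14
Surplus = $1,226.84 − $989.14 = $237.70

$237.70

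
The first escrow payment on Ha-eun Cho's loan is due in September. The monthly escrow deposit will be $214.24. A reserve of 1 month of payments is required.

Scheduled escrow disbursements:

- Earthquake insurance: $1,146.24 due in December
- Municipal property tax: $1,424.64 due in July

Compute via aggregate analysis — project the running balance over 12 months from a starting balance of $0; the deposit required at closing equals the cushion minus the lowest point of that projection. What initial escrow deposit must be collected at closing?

$503.52

Cushion = 1 × $214.24 = $214.24
Trial balance (start $0, +$214.24 each month, − disbursements):
  Sep: +$214.24 → $214.24
  Oct: +$214.24 → $428.48
  Nov: +$214.24 → $642.72
  Dec: +$214.24 − $1,146.24 → -$289.28
  Jan: +$214.24 → -$75.04
  Feb: +$214.24 → $139.20
  Mar: +$214.24 → $353.44
  Apr: +$214.24 → $567.68
  May: +$214.24 → $781.92
  Jun: +$214.24 → $996.16
  Jul: +$214.24 − $1,424.64 → -$214.24
  Aug: +$214.24 → $0.00
Lowest trial balance = -$289.28 (Dec)
Initial deposit = cushion − low point = $214.24 − (-$289.28) = $503.52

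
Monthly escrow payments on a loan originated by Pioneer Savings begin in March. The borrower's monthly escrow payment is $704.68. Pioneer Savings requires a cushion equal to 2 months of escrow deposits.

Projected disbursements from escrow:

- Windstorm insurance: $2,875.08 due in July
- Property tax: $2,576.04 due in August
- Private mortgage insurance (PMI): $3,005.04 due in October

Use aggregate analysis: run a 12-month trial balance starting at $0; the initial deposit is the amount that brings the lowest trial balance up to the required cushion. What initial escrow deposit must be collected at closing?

$4,228.08

Cushion = 2 × $704.68 = $1,409.36
Trial balance (start $0, +$704.68 each month, − disbursements):
  Mar: +$704.68 → $704.68
  Apr: +$704.68 → $1,409.36
  May: +$704.68 → $2,114.04
  Jun: +$704.68 → $2,818.72
  Jul: +$704.68 − $2,875.08 → $648.32
  Aug: +$704.68 − $2,576.04 → -$1,223.04
  Sep: +$704.68 → -$518.36
  Oct: +$704.68 − $3,005.04 → -$2,818.72
  Nov: +$704.68 → -$2,114.04
  Dec: +$704.68 → -$1,409.36
  Jan: +$704.68 → -$704.68
  Feb: +$704.68 → $0.00
Lowest trial balance = -$2,818.72 (Oct)
Initial deposit = cushion − low point = $1,409.36 − (-$2,818.72) = $4,228.08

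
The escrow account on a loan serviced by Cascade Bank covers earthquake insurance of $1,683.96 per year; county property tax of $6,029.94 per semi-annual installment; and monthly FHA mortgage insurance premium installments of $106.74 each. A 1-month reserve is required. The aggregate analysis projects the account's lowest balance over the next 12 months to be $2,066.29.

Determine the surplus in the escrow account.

Earthquake insurance = $1,683.96 per year
County property tax = $6,029.94 × 2 = $12,059.88 per year
FHA mortgage insurance premium = $106.74 × 12 = $1,280.88 per year
Total per year = $1,683.96 + $12,059.88 + $1,280.88 = $15,024.72
Monthly escrow = $15,024.72 ÷ 12 = $1,252.06
Required reserve = 1 × $1,252.06 = $1,252.06
Excess over cushion: $2,066.29 − $1,252.06 = $814.23

$814.23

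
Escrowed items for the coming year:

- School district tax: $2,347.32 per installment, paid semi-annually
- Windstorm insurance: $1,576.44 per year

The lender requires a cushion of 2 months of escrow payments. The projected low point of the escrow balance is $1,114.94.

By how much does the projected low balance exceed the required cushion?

$69.76

School district tax = $2,347.32 × 2 = $4,694.64
Windstorm insurance = $1,576.44
Annual escrow total = $4,694.64 + $1,576.44 = $6,271.08
Monthly escrow = $6,271.08 / 12 = $522.59
Required reserve = 2 × $522.59 = $1,045.18
Surplus = $1,114.94 − $1,045.18 = $69.76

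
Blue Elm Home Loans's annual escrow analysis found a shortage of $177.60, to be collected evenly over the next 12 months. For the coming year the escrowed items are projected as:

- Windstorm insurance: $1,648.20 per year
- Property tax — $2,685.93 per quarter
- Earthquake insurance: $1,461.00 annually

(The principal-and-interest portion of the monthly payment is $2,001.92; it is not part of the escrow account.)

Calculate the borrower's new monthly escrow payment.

Windstorm insurance = $1,648.20 per year
Property tax = $2,685.93 × 4 = $10,743.72 per year
Earthquake insurance = $1,461.00 per year
Total annual escrow = $13,852.92
Monthly escrow = $13,852.92 / 12 = $1,154.41
Shortage per month = $177.60 / 12 = $14.80
New monthly escrow = $1,154.41 + $14.80 = $1,169.21

$1,169.21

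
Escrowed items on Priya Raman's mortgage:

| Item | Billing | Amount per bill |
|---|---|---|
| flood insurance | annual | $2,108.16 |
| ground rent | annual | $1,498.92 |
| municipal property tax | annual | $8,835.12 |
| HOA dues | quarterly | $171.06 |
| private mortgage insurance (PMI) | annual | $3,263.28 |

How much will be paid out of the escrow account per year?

Flood insurance = $2,108.16 per year
Ground rent = $1,498.92 per year
Municipal property tax = $8,835.12 per year
HOA dues = $171.06 × 4 = $684.24 per year
Private mortgage insurance (PMI) = $3,263.28 per year
Yearly total = $2,108.16 + $1,498.92 + $8,835.12 + $684.24 + $3,263.28 = $16,389.72

$16,389.72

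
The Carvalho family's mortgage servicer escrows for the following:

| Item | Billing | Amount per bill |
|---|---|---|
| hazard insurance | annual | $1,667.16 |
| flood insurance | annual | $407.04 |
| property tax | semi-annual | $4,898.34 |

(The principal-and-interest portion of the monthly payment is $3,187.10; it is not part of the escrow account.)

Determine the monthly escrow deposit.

$989.24

Hazard insurance: $1,667.16 annually
Flood insurance: $407.04 annually
Property tax: $4,898.34 × 2 = $9,796.68 annually
Total annual escrow = $1,667.16 + $407.04 + $9,796.68 = $11,870.88
Monthly = $11,870.88 ÷ 12 = $989.24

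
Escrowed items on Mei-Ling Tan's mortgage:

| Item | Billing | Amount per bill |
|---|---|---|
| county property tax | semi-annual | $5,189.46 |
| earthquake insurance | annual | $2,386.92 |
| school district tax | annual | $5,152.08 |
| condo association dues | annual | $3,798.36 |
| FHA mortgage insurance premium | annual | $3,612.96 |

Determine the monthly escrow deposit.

$2,110.77

County property tax = $5,189.46 × 2 = $10,378.92
Earthquake insurance = $2,386.92
School district tax = $5,152.08
Condo association dues = $3,798.36
FHA mortgage insurance premium = $3,612.96
Yearly total = $25,329.24
Per month = $25,329.24 / 12 = $2,110.77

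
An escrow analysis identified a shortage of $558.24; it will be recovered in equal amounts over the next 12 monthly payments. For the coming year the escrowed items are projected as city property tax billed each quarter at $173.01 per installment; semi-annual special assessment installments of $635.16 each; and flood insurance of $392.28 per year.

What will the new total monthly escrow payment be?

$242.74

City property tax = $173.01 × 4 = $692.04
Special assessment = $635.16 × 2 = $1,270.32
Flood insurance = $392.28
Combined annual = $2,354.64
Per month = $2,354.64 ÷ 12 = $196.22
Shortage spread = $558.24 / 12 = $46.52/mo
New monthly escrow = $196.22 + $46.52 = $242.74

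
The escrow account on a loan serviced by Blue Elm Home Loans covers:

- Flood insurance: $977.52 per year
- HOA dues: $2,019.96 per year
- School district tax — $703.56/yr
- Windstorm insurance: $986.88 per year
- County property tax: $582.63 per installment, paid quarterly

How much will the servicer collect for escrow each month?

$584.87

Flood insurance: $977.52 annually
HOA dues: $2,019.96 annually
School district tax: $703.56 annually
Windstorm insurance: $986.88 annually
County property tax: $582.63 × 4 = $2,330.52 annually
Yearly total = $7,018.44
Base monthly escrow = $7,018.44 ÷ 12 = $584.87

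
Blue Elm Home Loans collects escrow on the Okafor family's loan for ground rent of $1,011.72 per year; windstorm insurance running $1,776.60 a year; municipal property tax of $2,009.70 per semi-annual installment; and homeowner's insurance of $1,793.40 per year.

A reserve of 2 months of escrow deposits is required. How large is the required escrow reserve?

$1,433.52

Ground rent = $1,011.72
Windstorm insurance = $1,776.60
Municipal property tax = $2,009.70 × 2 = $4,019.40
Homeowner's insurance = $1,793.40
Combined annual = $8,601.12
Base monthly escrow = $8,601.12 / 12 = $716.76
Required cushion = 2 × $716.76 = $1,433.52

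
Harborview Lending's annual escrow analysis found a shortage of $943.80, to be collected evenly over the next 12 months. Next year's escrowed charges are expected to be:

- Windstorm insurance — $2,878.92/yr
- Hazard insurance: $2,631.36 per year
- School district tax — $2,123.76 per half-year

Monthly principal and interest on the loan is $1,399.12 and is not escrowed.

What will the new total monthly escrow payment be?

Windstorm insurance = $2,878.92
Hazard insurance = $2,631.36
School district tax = $2,123.76 × 2 = $4,247.52
Combined annual = $2,878.92 + $2,631.36 + $4,247.52 = $9,757.80
Monthly escrow = $9,757.80 ÷ 12 = $813.15
Shortage per month = $943.80 / 12 = $78.65
New monthly escrow = $813.15 + $78.65 = $891.80

$891.80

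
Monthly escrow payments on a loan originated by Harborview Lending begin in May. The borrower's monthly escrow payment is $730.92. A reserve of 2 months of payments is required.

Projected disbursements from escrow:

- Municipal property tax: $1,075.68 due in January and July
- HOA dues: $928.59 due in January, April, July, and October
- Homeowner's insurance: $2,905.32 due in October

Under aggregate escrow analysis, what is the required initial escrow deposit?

Cushion = 2 × $730.92 = $1,461.84
Trial balance (start $0, +$730.92 each month, − disbursements):
  May: +$730.92 → $730.92
  Jun: +$730.92 → $1,461.84
  Jul: +$730.92 − $2,004.27 → $188.49
  Aug: +$730.92 → $919.41
  Sep: +$730.92 → $1,650.33
  Oct: +$730.92 − $3,833.91 → -$1,452.66
  Nov: +$730.92 → -$721.74
  Dec: +$730.92 → $9.18
  Jan: +$730.92 − $2,004.27 → -$1,264.17
  Feb: +$730.92 → -$533.25
  Mar: +$730.92 → $197.67
  Apr: +$730.92 − $928.59 → $0.00
Lowest trial balance = -$1,452.66 (Oct)
Initial deposit = cushion − low point = $1,461.84 − (-$1,452.66) = $2,914.50

$2,914.50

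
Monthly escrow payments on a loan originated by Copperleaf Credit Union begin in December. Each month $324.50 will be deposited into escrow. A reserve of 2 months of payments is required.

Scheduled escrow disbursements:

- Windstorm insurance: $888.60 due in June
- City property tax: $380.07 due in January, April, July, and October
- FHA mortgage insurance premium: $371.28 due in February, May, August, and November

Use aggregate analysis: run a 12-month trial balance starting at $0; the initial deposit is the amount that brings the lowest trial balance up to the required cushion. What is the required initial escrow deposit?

$871.15

Cushion = 2 × $324.50 = $649.00
Trial balance (start $0, +$324.50 each month, − disbursements):
  Dec: +$324.50 → $324.50
  Jan: +$324.50 − $380.07 → $268.93
  Feb: +$324.50 − $371.28 → $222.15
  Mar: +$324.50 → $546.65
  Apr: +$324.50 − $380.07 → $491.08
  May: +$324.50 − $371.28 → $444.30
  Jun: +$324.50 − $888.60 → -$119.80
  Jul: +$324.50 − $380.07 → -$175.37
  Aug: +$324.50 − $371.28 → -$222.15
  Sep: +$324.50 → $102.35
  Oct: +$324.50 − $380.07 → $46.78
  Nov: +$324.50 − $371.28 → $0.00
Lowest trial balance = -$222.15 (Aug)
Initial deposit = cushion − low point = $649.00 − (-$222.15) = $871.15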